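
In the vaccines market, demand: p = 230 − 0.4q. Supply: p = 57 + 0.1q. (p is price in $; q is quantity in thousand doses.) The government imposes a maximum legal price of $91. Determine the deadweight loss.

$9 thousand

Competitive equilibrium: 230 − 0.4q = 57 + 0.1q → q* = 346, p* = 91.6.
At the ceiling p = 91, quantity supplied = (91 − 57)/0.1 = 340.
Willingness to pay at q' = 340: 230 − 0.4·340 = 94.
Δq = 346 − 340 = 6; wedge = 94 − 91 = 3.
Welfare loss = ½ × 6 × 3 = $9 thousand.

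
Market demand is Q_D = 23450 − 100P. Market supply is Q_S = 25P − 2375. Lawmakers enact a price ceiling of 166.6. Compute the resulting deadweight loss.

25000

In inverse form: demand P = 234.5 − 0.01Q, supply P = 95 + 0.04Q.
Competitive equilibrium: 234.5 − 0.01Q = 95 + 0.04Q → Q* = 2790, P* = 206.6.
At the ceiling P = 166.6, quantity supplied = (166.6 − 95)/0.04 = 1790.
Willingness to pay at Q' = 1790: 234.5 − 0.01·1790 = 216.6.
ΔQ = 2790 − 1790 = 1000; wedge = 216.6 − 166.6 = 50.
DWL = ½ × 1000 × 50 = 25000.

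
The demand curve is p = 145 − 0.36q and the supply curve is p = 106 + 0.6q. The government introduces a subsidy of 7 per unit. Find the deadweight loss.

Competitive equilibrium: 145 − 0.36q = 106 + 0.6q → q* = 40.625, p* = 130.375.
The subsidy lowers effective supply by 7: p = 99 + 0.6q.
New quantity: 145 − 0.36q = 99 + 0.6q → q' = 47.9167.
Overproduction Δq = 47.9167 − 40.625 = 7.2917; wedge = subsidy = 7.
DWL = ½ × 7.2917 × 7 = 25.52.

25.52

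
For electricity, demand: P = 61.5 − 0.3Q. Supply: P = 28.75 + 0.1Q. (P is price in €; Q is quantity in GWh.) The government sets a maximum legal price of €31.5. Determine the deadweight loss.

Competitive equilibrium: 61.5 − 0.3Q = 28.75 + 0.1Q → Q* = 81.875, P* = 36.9375.
At the ceiling P = 31.5, quantity supplied = (31.5 − 28.75)/0.1 = 27.5.
Willingness to pay at Q' = 27.5: 61.5 − 0.3·27.5 = 53.25.
ΔQ = 81.875 − 27.5 = 54.375; wedge = 53.25 − 31.5 = 21.75.
DWL = ½ × 54.375 × 21.75 = €591.33.

€591.33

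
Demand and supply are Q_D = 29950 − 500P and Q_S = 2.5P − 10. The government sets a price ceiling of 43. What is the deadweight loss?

In inverse form: demand P = 59.9 − 0.002Q, supply P = 4 + 0.4Q.
Competitive equilibrium: 59.9 − 0.002Q = 4 + 0.4Q → Q* = 139.0547, P* = 59.6219.
At the ceiling P = 43, quantity supplied = (43 − 4)/0.4 = 97.5.
Willingness to pay at Q' = 97.5: 59.9 − 0.002·97.5 = 59.705.
ΔQ = 139.0547 − 97.5 = 41.5547; wedge = 59.705 − 43 = 16.705.
Deadweight loss = ½ × 41.5547 × 16.705 = 347.09.

347.09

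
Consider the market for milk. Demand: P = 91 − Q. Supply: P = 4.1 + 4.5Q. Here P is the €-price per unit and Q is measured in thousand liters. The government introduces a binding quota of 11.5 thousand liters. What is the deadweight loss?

€50.85 thousand

Competitive equilibrium: 91 − Q = 4.1 + 4.5Q → Q* = 15.8, P* = 75.2.
At Q = 11.5: demand price = 91 − 1·11.5 = 79.5; supply price = 4.1 + 4.5·11.5 = 55.85.
ΔQ = 15.8 − 11.5 = 4.3; wedge = 79.5 − 55.85 = 23.65.
Deadweight loss = ½ × 4.3 × 23.65 = €50.85 thousand.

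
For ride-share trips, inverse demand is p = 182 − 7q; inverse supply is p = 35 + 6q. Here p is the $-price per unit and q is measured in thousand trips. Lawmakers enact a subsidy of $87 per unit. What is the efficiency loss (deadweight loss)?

$291.12 thousand

Competitive equilibrium: 182 − 7q = 35 + 6q → q* = 11.3077, p* = 102.8462.
The subsidy lowers effective supply by 87: p = 6q − 52.
New quantity: 182 − 7q = 6q − 52 → q' = 18.
Overproduction Δq = 18 − 11.3077 = 6.6923; wedge = subsidy = 87.
Welfare loss = ½ × 6.6923 × 87 = $291.12 thousand.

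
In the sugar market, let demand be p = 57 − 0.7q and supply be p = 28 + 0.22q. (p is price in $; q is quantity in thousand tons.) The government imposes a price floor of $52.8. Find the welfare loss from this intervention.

Competitive equilibrium: 57 − 0.7q = 28 + 0.22q → q* = 31.52174, p* = 34.93478.
At the floor p = 52.8, quantity demanded = (57 − 52.8)/0.7 = 6.
Sellers' marginal cost at q' = 6: 28 + 0.22·6 = 29.32.
Δq = 31.52174 − 6 = 25.52174; wedge = 52.8 − 29.32 = 23.48.
Deadweight loss = ½ × 25.52174 × 23.48 = $299.63 thousand.

$299.63 thousand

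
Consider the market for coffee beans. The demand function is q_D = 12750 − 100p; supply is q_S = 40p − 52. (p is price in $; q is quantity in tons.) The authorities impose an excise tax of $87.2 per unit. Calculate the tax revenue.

$97165.71

In inverse form: demand p = 127.5 − 0.01q, supply p = 1.3 + 0.025q.
Competitive equilibrium: 127.5 − 0.01q = 1.3 + 0.025q → q* = 3605.7143, p* = 91.4429.
With the tax, the buyer price exceeds the seller price by 87.2: (127.5 − 0.01q) − (1.3 + 0.025q) = 87.2 → q' = 1114.2857.
Tax revenue = 87.2 × 1114.2857 = $97165.71.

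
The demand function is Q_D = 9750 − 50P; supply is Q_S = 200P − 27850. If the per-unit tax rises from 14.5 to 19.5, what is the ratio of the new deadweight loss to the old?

1.809

In inverse form: demand P = 195 − 0.02Q, supply P = 139.25 + 0.005Q.
Competitive equilibrium: 195 − 0.02Q = 139.25 + 0.005Q → Q* = 2230, P* = 150.4.
For a per-unit tax t: ΔQ = t/0.025, so DWL = ½·t·(t/0.025) = t²/0.05.
At t = 14.5: DWL = 4205. At t = 19.5: DWL = 7605.
Ratio = (19.5/14.5)² = 1.809.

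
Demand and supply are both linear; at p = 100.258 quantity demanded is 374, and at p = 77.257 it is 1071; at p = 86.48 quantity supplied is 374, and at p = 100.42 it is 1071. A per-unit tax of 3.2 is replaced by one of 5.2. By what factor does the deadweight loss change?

Demand slope = (77.257 − 100.258)/(1071 − 374) = −0.033, so p = 112.6 − 0.033q.
Supply slope = (100.42 − 86.48)/(1071 − 374) = 0.02, so p = 79 + 0.02q.
Competitive equilibrium: 112.6 − 0.033q = 79 + 0.02q → q* = 633.9623, p* = 91.6792.
For a per-unit tax t: Δq = t/0.053, so DWL = ½·t·(t/0.053) = t²/0.106.
At t = 3.2: DWL = 96.604. At t = 5.2: DWL = 255.094.
Ratio = (5.2/3.2)² = 2.641.

2.641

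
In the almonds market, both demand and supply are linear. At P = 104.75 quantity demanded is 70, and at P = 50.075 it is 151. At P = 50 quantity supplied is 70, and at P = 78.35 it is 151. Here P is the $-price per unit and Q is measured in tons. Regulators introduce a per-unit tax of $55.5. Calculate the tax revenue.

Demand slope = (50.075 − 104.75)/(151 − 70) = −0.675, so P = 152 − 0.675Q.
Supply slope = (78.35 − 50)/(151 − 70) = 0.35, so P = 25.5 + 0.35Q.
Competitive equilibrium: 152 − 0.675Q = 25.5 + 0.35Q → Q* = 123.4146, P* = 68.6951.
With the tax, the buyer price exceeds the seller price by 55.5: (152 − 0.675Q) − (25.5 + 0.35Q) = 55.5 → Q' = 69.2683.
Tax revenue = 55.5 × 69.2683 = $3844.39.

$3844.39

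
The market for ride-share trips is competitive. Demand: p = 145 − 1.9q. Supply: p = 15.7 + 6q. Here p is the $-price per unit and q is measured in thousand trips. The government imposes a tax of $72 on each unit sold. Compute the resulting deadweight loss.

$328.10 thousand

Competitive equilibrium: 145 − 1.9q = 15.7 + 6q → q* = 16.3671, p* = 113.9025.
With the tax, the buyer price exceeds the seller price by 72: (145 − 1.9q) − (15.7 + 6q) = 72 → q' = 7.2532.
Δq = 16.3671 − 7.2532 = 9.1139; the wedge equals the tax, 72.
Deadweight loss = ½ × 9.1139 × 72 = $328.10 thousand.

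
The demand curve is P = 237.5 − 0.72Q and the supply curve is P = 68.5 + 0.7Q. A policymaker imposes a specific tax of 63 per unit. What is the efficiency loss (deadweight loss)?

1397.54

Competitive equilibrium: 237.5 − 0.72Q = 68.5 + 0.7Q → Q* = 119.0141, P* = 151.8099.
With the tax, the buyer price exceeds the seller price by 63: (237.5 − 0.72Q) − (68.5 + 0.7Q) = 63 → Q' = 74.6479.
ΔQ = 119.0141 − 74.6479 = 44.3662; the wedge equals the tax, 63.
The triangle = ½ × 44.3662 × 63 = 1397.54.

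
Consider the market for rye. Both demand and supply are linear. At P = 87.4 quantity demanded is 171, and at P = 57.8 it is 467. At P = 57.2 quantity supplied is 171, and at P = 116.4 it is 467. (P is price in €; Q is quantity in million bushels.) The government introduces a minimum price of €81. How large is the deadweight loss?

€201.67 million

Demand slope = (57.8 − 87.4)/(467 − 171) = −0.1, so P = 104.5 − 0.1Q.
Supply slope = (116.4 − 57.2)/(467 − 171) = 0.2, so P = 23 + 0.2Q.
Competitive equilibrium: 104.5 − 0.1Q = 23 + 0.2Q → Q* = 271.6667, P* = 77.3333.
At the floor P = 81, quantity demanded = (104.5 − 81)/0.1 = 235.
Sellers' marginal cost at Q' = 235: 23 + 0.2·235 = 70.
ΔQ = 271.6667 − 235 = 36.6667; wedge = 81 − 70 = 11.
DWL = ½ × 36.6667 × 11 = €201.67 million.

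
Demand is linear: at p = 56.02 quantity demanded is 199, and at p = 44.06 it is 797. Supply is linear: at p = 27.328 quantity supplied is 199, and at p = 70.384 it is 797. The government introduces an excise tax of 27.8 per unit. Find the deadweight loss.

Demand slope = (44.06 − 56.02)/(797 − 199) = −0.02, so p = 60 − 0.02q.
Supply slope = (70.384 − 27.328)/(797 − 199) = 0.072, so p = 13 + 0.072q.
Competitive equilibrium: 60 − 0.02q = 13 + 0.072q → q* = 510.8696, p* = 49.7826.
With the tax, the buyer price exceeds the seller price by 27.8: (60 − 0.02q) − (13 + 0.072q) = 27.8 → q' = 208.6957.
Δq = 510.8696 − 208.6957 = 302.1739; the wedge equals the tax, 27.8.
Welfare loss = ½ × 302.1739 × 27.8 = 4200.22.

4200.22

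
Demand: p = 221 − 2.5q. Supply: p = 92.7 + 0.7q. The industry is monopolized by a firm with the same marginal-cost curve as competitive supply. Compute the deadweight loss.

494.77

Competitive equilibrium: 221 − 2.5q = 92.7 + 0.7q → q* = 40.0938, p* = 120.7656.
Marginal revenue: MR = 221 − 5q. Set MR = MC: 221 − 5q = 92.7 + 0.7q → q_m = 22.5088.
Price p_m = 221 − 2.5·22.5088 = 164.728; MC(q_m) = 92.7 + 0.7·22.5088 = 108.4562.
Competitive q* = 40.0938, so Δq = 17.585; wedge = 164.728 − 108.4562 = 56.2718.
DWL = ½ × 17.585 × 56.2718 = 494.77.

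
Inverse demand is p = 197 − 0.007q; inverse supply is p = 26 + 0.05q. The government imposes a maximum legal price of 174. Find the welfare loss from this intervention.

Competitive equilibrium: 197 − 0.007q = 26 + 0.05q → q* = 3000, p* = 176.
At the ceiling p = 174, quantity supplied = (174 − 26)/0.05 = 2960.
Willingness to pay at q' = 2960: 197 − 0.007·2960 = 176.28.
Δq = 3000 − 2960 = 40; wedge = 176.28 − 174 = 2.28.
The triangle = ½ × 40 × 2.28 = 45.60.

45.60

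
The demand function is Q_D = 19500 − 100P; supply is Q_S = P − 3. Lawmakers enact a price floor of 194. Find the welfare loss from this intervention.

4099.50

In inverse form: demand P = 195 − 0.01Q, supply P = 3 + Q.
Competitive equilibrium: 195 − 0.01Q = 3 + Q → Q* = 190.099, P* = 193.099.
At the floor P = 194, quantity demanded = (195 − 194)/0.01 = 100.
Sellers' marginal cost at Q' = 100: 3 + 1·100 = 103.
ΔQ = 190.099 − 100 = 90.099; wedge = 194 − 103 = 91.
The triangle = ½ × 90.099 × 91 = 4099.50.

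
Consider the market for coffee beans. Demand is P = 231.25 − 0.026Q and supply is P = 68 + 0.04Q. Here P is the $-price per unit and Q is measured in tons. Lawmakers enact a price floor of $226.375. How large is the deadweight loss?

$172448.98

Competitive equilibrium: 231.25 − 0.026Q = 68 + 0.04Q → Q* = 2473.4848, P* = 166.9394.
At the floor P = 226.375, quantity demanded = (231.25 − 226.375)/0.026 = 187.5.
Sellers' marginal cost at Q' = 187.5: 68 + 0.04·187.5 = 75.5.
ΔQ = 2473.4848 − 187.5 = 2285.9848; wedge = 226.375 − 75.5 = 150.875.
Deadweight loss = ½ × 2285.9848 × 150.875 = $172448.98.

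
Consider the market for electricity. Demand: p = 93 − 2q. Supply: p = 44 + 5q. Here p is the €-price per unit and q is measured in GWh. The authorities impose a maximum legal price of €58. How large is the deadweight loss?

Competitive equilibrium: 93 − 2q = 44 + 5q → q* = 7, p* = 79.
At the ceiling p = 58, quantity supplied = (58 − 44)/5 = 2.8.
Willingness to pay at q' = 2.8: 93 − 2·2.8 = 87.4.
Δq = 7 − 2.8 = 4.2; wedge = 87.4 − 58 = 29.4.
Welfare loss = ½ × 4.2 × 29.4 = €61.74.

€61.74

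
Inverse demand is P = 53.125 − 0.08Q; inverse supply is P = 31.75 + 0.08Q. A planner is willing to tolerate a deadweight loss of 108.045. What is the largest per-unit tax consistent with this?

5.88

Competitive equilibrium: 53.125 − 0.08Q = 31.75 + 0.08Q → Q* = 133.5938, P* = 42.4375.
A tax t gives ΔQ = t/0.16 and wedge t, so DWL = t²/0.32.
t²/0.32 = 108.045 → t² = 34.5744 → t = 5.88.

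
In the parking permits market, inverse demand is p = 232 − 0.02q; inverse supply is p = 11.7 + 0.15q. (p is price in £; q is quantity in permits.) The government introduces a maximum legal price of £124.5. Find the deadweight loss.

£25143.68

Competitive equilibrium: 232 − 0.02q = 11.7 + 0.15q → q* = 1295.8824, p* = 206.0824.
At the ceiling p = 124.5, quantity supplied = (124.5 − 11.7)/0.15 = 752.
Willingness to pay at q' = 752: 232 − 0.02·752 = 216.96.
Δq = 1295.8824 − 752 = 543.8824; wedge = 216.96 − 124.5 = 92.46.
The triangle = ½ × 543.8824 × 92.46 = £25143.68.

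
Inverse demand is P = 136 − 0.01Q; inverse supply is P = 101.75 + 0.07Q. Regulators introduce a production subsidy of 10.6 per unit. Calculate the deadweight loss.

702.25

Competitive equilibrium: 136 − 0.01Q = 101.75 + 0.07Q → Q* = 428.125, P* = 131.7188.
The subsidy lowers effective supply by 10.6: P = 91.15 + 0.07Q.
New quantity: 136 − 0.01Q = 91.15 + 0.07Q → Q' = 560.625.
Overproduction ΔQ = 560.625 − 428.125 = 132.5; wedge = subsidy = 10.6.
The triangle = ½ × 132.5 × 10.6 = 702.25.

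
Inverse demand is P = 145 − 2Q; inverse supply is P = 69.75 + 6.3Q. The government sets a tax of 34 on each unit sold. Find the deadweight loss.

69.64

Competitive equilibrium: 145 − 2Q = 69.75 + 6.3Q → Q* = 9.0663, P* = 126.8675.
With the tax, the buyer price exceeds the seller price by 34: (145 − 2Q) − (69.75 + 6.3Q) = 34 → Q' = 4.9699.
ΔQ = 9.0663 − 4.9699 = 4.0964; the wedge equals the tax, 34.
Welfare loss = ½ × 4.0964 × 34 = 69.64.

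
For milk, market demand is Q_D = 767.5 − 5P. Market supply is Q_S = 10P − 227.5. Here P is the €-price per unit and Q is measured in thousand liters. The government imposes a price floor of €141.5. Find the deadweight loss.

€21187.60 thousand

In inverse form: demand P = 153.5 − 0.2Q, supply P = 22.75 + 0.1Q.
Competitive equilibrium: 153.5 − 0.2Q = 22.75 + 0.1Q → Q* = 435.8333, P* = 66.3333.
At the floor P = 141.5, quantity demanded = (153.5 − 141.5)/0.2 = 60.
Sellers' marginal cost at Q' = 60: 22.75 + 0.1·60 = 28.75.
ΔQ = 435.8333 − 60 = 375.8333; wedge = 141.5 − 28.75 = 112.75.
Welfare loss = ½ × 375.8333 × 112.75 = €21187.60 thousand.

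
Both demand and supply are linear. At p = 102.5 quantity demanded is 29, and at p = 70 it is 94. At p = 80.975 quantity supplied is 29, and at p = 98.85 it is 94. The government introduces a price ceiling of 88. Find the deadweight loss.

Demand slope = (70 − 102.5)/(94 − 29) = −0.5, so p = 117 − 0.5q.
Supply slope = (98.85 − 80.975)/(94 − 29) = 0.275, so p = 73 + 0.275q.
Competitive equilibrium: 117 − 0.5q = 73 + 0.275q → q* = 56.7742, p* = 88.6129.
At the ceiling p = 88, quantity supplied = (88 − 73)/0.275 = 54.5455.
Willingness to pay at q' = 54.5455: 117 − 0.5·54.5455 = 89.7273.
Δq = 56.7742 − 54.5455 = 2.2287; wedge = 89.7273 − 88 = 1.7273.
Deadweight loss = ½ × 2.2287 × 1.7273 = 1.92.

1.92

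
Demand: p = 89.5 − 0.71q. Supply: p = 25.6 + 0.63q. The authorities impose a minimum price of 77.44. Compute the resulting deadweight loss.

631.50

Competitive equilibrium: 89.5 − 0.71q = 25.6 + 0.63q → q* = 47.6866, p* = 55.6425.
At the floor p = 77.44, quantity demanded = (89.5 − 77.44)/0.71 = 16.9859.
Sellers' marginal cost at q' = 16.9859: 25.6 + 0.63·16.9859 = 36.3011.
Δq = 47.6866 − 16.9859 = 30.7007; wedge = 77.44 − 36.3011 = 41.1389.
Deadweight loss = ½ × 30.7007 × 41.1389 = 631.50.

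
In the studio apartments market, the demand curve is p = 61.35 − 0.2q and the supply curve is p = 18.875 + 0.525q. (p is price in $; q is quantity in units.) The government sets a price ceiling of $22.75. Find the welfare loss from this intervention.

Competitive equilibrium: 61.35 − 0.2q = 18.875 + 0.525q → q* = 58.5862, p* = 49.6328.
At the ceiling p = 22.75, quantity supplied = (22.75 − 18.875)/0.525 = 7.381.
Willingness to pay at q' = 7.381: 61.35 − 0.2·7.381 = 59.8738.
Δq = 58.5862 − 7.381 = 51.2052; wedge = 59.8738 − 22.75 = 37.1238.
Deadweight loss = ½ × 51.2052 × 37.1238 = $950.47.

$950.47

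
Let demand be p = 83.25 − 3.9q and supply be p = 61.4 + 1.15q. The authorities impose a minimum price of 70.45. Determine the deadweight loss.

Competitive equilibrium: 83.25 − 3.9q = 61.4 + 1.15q → q* = 4.3267, p* = 66.3757.
At the floor p = 70.45, quantity demanded = (83.25 − 70.45)/3.9 = 3.2821.
Sellers' marginal cost at q' = 3.2821: 61.4 + 1.15·3.2821 = 65.1744.
Δq = 4.3267 − 3.2821 = 1.0446; wedge = 70.45 − 65.1744 = 5.2756.
DWL = ½ × 1.0446 × 5.2756 = 2.76.

2.76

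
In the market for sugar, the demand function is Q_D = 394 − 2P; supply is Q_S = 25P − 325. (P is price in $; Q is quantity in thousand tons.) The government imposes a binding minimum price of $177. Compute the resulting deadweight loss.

$24420.15 thousand

In inverse form: demand P = 197 − 0.5Q, supply P = 13 + 0.04Q.
Competitive equilibrium: 197 − 0.5Q = 13 + 0.04Q → Q* = 340.74074, P* = 26.62963.
At the floor P = 177, quantity demanded = (197 − 177)/0.5 = 40.
Sellers' marginal cost at Q' = 40: 13 + 0.04·40 = 14.6.
ΔQ = 340.74074 − 40 = 300.74074; wedge = 177 − 14.6 = 162.4.
Deadweight loss = ½ × 300.74074 × 162.4 = $24420.15 thousand.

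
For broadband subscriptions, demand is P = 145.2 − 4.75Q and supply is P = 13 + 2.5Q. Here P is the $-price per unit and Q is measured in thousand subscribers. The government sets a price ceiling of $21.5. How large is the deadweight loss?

$797.72 thousand

Competitive equilibrium: 145.2 − 4.75Q = 13 + 2.5Q → Q* = 18.23448, P* = 58.58621.
At the ceiling P = 21.5, quantity supplied = (21.5 − 13)/2.5 = 3.4.
Willingness to pay at Q' = 3.4: 145.2 − 4.75·3.4 = 129.05.
ΔQ = 18.23448 − 3.4 = 14.83448; wedge = 129.05 − 21.5 = 107.55.
The triangle = ½ × 14.83448 × 107.55 = $797.72 thousand.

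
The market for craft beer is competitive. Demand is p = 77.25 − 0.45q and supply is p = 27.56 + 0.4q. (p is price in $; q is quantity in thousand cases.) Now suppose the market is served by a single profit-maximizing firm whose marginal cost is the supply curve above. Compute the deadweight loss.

Competitive equilibrium: 77.25 − 0.45q = 27.56 + 0.4q → q* = 58.4588, p* = 50.9435.
Marginal revenue: MR = 77.25 − 0.9q. Set MR = MC: 77.25 − 0.9q = 27.56 + 0.4q → q_m = 38.2231.
Price p_m = 77.25 − 0.45·38.2231 = 60.0496; MC(q_m) = 27.56 + 0.4·38.2231 = 42.8492.
Competitive q* = 58.4588, so Δq = 20.2357; wedge = 60.0496 − 42.8492 = 17.2004.
DWL = ½ × 20.2357 × 17.2004 = $174.03 thousand.

$174.03 thousand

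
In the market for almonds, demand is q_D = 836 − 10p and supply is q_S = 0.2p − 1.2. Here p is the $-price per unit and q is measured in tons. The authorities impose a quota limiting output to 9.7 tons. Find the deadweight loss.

In inverse form: demand p = 83.6 − 0.1q, supply p = 6 + 5q.
Competitive equilibrium: 83.6 − 0.1q = 6 + 5q → q* = 15.2157, p* = 82.0784.
At q = 9.7: demand price = 83.6 − 0.1·9.7 = 82.63; supply price = 6 + 5·9.7 = 54.5.
Δq = 15.2157 − 9.7 = 5.5157; wedge = 82.63 − 54.5 = 28.13.
The triangle = ½ × 5.5157 × 28.13 = $77.58.

$77.58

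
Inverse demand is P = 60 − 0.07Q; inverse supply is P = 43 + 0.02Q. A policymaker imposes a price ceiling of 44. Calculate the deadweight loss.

868.06

Competitive equilibrium: 60 − 0.07Q = 43 + 0.02Q → Q* = 188.8889, P* = 46.7778.
At the ceiling P = 44, quantity supplied = (44 − 43)/0.02 = 50.
Willingness to pay at Q' = 50: 60 − 0.07·50 = 56.5.
ΔQ = 188.8889 − 50 = 138.8889; wedge = 56.5 − 44 = 12.5.
Welfare loss = ½ × 138.8889 × 12.5 = 868.06.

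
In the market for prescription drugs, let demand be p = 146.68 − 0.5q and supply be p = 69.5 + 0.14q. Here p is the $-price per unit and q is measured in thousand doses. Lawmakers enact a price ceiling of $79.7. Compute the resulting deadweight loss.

$729.21 thousand

Competitive equilibrium: 146.68 − 0.5q = 69.5 + 0.14q → q* = 120.5938, p* = 86.3831.
At the ceiling p = 79.7, quantity supplied = (79.7 − 69.5)/0.14 = 72.8571.
Willingness to pay at q' = 72.8571: 146.68 − 0.5·72.8571 = 110.2515.
Δq = 120.5938 − 72.8571 = 47.7367; wedge = 110.2515 − 79.7 = 30.5515.
Deadweight loss = ½ × 47.7367 × 30.5515 = $729.21 thousand.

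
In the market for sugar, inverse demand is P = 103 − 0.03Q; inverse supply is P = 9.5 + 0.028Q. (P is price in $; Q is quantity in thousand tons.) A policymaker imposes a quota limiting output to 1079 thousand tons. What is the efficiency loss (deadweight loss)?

$8240.71 thousand

Competitive equilibrium: 103 − 0.03Q = 9.5 + 0.028Q → Q* = 1612.069, P* = 54.6379.
At Q = 1079: demand price = 103 − 0.03·1079 = 70.63; supply price = 9.5 + 0.028·1079 = 39.712.
ΔQ = 1612.069 − 1079 = 533.069; wedge = 70.63 − 39.712 = 30.918.
DWL = ½ × 533.069 × 30.918 = $8240.71 thousand.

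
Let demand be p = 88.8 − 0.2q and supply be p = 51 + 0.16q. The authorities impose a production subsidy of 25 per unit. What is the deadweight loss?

Competitive equilibrium: 88.8 − 0.2q = 51 + 0.16q → q* = 105, p* = 67.8.
The subsidy lowers effective supply by 25: p = 26 + 0.16q.
New quantity: 88.8 − 0.2q = 26 + 0.16q → q' = 174.4444.
Overproduction Δq = 174.4444 − 105 = 69.4444; wedge = subsidy = 25.
Deadweight loss = ½ × 69.4444 × 25 = 868.06.

868.06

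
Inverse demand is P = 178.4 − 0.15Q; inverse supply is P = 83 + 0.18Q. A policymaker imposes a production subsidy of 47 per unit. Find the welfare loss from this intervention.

3346.97

Competitive equilibrium: 178.4 − 0.15Q = 83 + 0.18Q → Q* = 289.0909, P* = 135.0364.
The subsidy lowers effective supply by 47: P = 36 + 0.18Q.
New quantity: 178.4 − 0.15Q = 36 + 0.18Q → Q' = 431.5152.
Overproduction ΔQ = 431.5152 − 289.0909 = 142.4243; wedge = subsidy = 47.
The triangle = ½ × 142.4243 × 47 = 3346.97.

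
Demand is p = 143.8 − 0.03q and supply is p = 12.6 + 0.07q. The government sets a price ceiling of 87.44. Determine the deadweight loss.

Competitive equilibrium: 143.8 − 0.03q = 12.6 + 0.07q → q* = 1312, p* = 104.44.
At the ceiling p = 87.44, quantity supplied = (87.44 − 12.6)/0.07 = 1069.1429.
Willingness to pay at q' = 1069.1429: 143.8 − 0.03·1069.1429 = 111.7257.
Δq = 1312 − 1069.1429 = 242.8571; wedge = 111.7257 − 87.44 = 24.2857.
Welfare loss = ½ × 242.8571 × 24.2857 = 2948.98.

2948.98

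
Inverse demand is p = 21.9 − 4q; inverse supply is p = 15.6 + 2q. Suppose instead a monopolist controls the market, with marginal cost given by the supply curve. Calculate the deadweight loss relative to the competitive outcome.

0.53

Competitive equilibrium: 21.9 − 4q = 15.6 + 2q → q* = 1.05, p* = 17.7.
Marginal revenue: MR = 21.9 − 8q. Set MR = MC: 21.9 − 8q = 15.6 + 2q → q_m = 0.63.
Price p_m = 21.9 − 4·0.63 = 19.38; MC(q_m) = 15.6 + 2·0.63 = 16.86.
Competitive q* = 1.05, so Δq = 0.42; wedge = 19.38 − 16.86 = 2.52.
Deadweight loss = ½ × 0.42 × 2.52 = 0.53.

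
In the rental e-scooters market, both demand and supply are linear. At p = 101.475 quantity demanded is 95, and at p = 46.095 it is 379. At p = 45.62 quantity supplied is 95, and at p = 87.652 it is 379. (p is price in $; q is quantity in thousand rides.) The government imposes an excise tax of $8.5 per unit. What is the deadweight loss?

Demand slope = (46.095 − 101.475)/(379 − 95) = −0.195, so p = 120 − 0.195q.
Supply slope = (87.652 − 45.62)/(379 − 95) = 0.148, so p = 31.56 + 0.148q.
Competitive equilibrium: 120 − 0.195q = 31.56 + 0.148q → q* = 257.8426, p* = 69.7207.
With the tax, the buyer price exceeds the seller price by 8.5: (120 − 0.195q) − (31.56 + 0.148q) = 8.5 → q' = 233.0612.
Δq = 257.8426 − 233.0612 = 24.7814; the wedge equals the tax, 8.5.
DWL = ½ × 24.7814 × 8.5 = $105.32 thousand.

$105.32 thousand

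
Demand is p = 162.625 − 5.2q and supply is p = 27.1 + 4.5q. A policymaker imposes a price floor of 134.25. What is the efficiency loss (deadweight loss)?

Competitive equilibrium: 162.625 − 5.2q = 27.1 + 4.5q → q* = 13.9716, p* = 89.9724.
At the floor p = 134.25, quantity demanded = (162.625 − 134.25)/5.2 = 5.4567.
Sellers' marginal cost at q' = 5.4567: 27.1 + 4.5·5.4567 = 51.6552.
Δq = 13.9716 − 5.4567 = 8.5149; wedge = 134.25 − 51.6552 = 82.5948.
DWL = ½ × 8.5149 × 82.5948 = 351.64.

351.64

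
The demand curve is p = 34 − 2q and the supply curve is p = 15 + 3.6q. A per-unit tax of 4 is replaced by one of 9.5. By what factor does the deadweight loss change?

5.641

Competitive equilibrium: 34 − 2q = 15 + 3.6q → q* = 3.3929, p* = 27.2143.
For a per-unit tax t: Δq = t/5.6, so DWL = ½·t·(t/5.6) = t²/11.2.
At t = 4: DWL = 1.429. At t = 9.5: DWL = 8.058.
Ratio = (9.5/4)² = 5.641.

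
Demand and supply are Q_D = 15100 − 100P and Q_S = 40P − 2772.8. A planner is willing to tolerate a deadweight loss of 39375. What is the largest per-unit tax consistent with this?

52.5

In inverse form: demand P = 151 − 0.01Q, supply P = 69.32 + 0.025Q.
Competitive equilibrium: 151 − 0.01Q = 69.32 + 0.025Q → Q* = 2333.7143, P* = 127.6629.
A tax t gives ΔQ = t/0.035 and wedge t, so DWL = t²/0.07.
t²/0.07 = 39375 → t² = 2756.25 → t = 52.5.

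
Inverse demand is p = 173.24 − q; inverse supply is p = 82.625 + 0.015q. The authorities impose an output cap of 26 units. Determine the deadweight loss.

2031.95

Competitive equilibrium: 173.24 − q = 82.625 + 0.015q → q* = 89.2759, p* = 83.9641.
At q = 26: demand price = 173.24 − 1·26 = 147.24; supply price = 82.625 + 0.015·26 = 83.015.
Δq = 89.2759 − 26 = 63.2759; wedge = 147.24 − 83.015 = 64.225.
The triangle = ½ × 63.2759 × 64.225 = 2031.95.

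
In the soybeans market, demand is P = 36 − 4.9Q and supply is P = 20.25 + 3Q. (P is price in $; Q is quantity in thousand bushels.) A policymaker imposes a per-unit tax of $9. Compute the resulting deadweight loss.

$5.13 thousand

Competitive equilibrium: 36 − 4.9Q = 20.25 + 3Q → Q* = 1.9937, P* = 26.231.
With the tax, the buyer price exceeds the seller price by 9: (36 − 4.9Q) − (20.25 + 3Q) = 9 → Q' = 0.8544.
ΔQ = 1.9937 − 0.8544 = 1.1393; the wedge equals the tax, 9.
The triangle = ½ × 1.1393 × 9 = $5.13 thousand.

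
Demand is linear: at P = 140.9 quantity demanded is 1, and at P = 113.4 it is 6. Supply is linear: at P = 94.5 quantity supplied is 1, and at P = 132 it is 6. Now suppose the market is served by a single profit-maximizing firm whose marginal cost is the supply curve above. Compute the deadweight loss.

Demand slope = (113.4 − 140.9)/(6 − 1) = −5.5, so P = 146.4 − 5.5Q.
Supply slope = (132 − 94.5)/(6 − 1) = 7.5, so P = 87 + 7.5Q.
Competitive equilibrium: 146.4 − 5.5Q = 87 + 7.5Q → Q* = 4.5692, P* = 121.2692.
Marginal revenue: MR = 146.4 − 11Q. Set MR = MC: 146.4 − 11Q = 87 + 7.5Q → Q_m = 3.2108.
Price P_m = 146.4 − 5.5·3.2108 = 128.7406; MC(Q_m) = 87 + 7.5·3.2108 = 111.081.
Competitive Q* = 4.5692, so ΔQ = 1.3584; wedge = 128.7406 − 111.081 = 17.6596.
Welfare loss = ½ × 1.3584 × 17.6596 = 11.99.

11.99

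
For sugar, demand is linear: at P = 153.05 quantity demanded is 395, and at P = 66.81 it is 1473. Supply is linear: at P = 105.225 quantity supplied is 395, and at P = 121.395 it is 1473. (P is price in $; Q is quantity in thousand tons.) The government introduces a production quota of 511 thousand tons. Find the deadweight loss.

Demand slope = (66.81 − 153.05)/(1473 − 395) = −0.08, so P = 184.65 − 0.08Q.
Supply slope = (121.395 − 105.225)/(1473 − 395) = 0.015, so P = 99.3 + 0.015Q.
Competitive equilibrium: 184.65 − 0.08Q = 99.3 + 0.015Q → Q* = 898.4211, P* = 112.7763.
At Q = 511: demand price = 184.65 − 0.08·511 = 143.77; supply price = 99.3 + 0.015·511 = 106.965.
ΔQ = 898.4211 − 511 = 387.4211; wedge = 143.77 − 106.965 = 36.805.
Welfare loss = ½ × 387.4211 × 36.805 = $7129.52 thousand.

$7129.52 thousand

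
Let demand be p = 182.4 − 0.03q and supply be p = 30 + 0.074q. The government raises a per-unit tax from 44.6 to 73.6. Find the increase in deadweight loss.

16479.81

Competitive equilibrium: 182.4 − 0.03q = 30 + 0.074q → q* = 1465.3846, p* = 138.4385.
For a per-unit tax t: Δq = t/0.104, so DWL = ½·t·(t/0.104) = t²/0.208.
At t = 44.6: DWL = 9563.269. At t = 73.6: DWL = 26043.077.
Increase = 26043.077 − 9563.269 = 16479.81.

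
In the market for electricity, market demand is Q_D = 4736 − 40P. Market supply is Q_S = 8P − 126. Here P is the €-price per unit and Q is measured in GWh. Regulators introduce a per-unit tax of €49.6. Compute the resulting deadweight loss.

€8200.53

In inverse form: demand P = 118.4 − 0.025Q, supply P = 15.75 + 0.125Q.
Competitive equilibrium: 118.4 − 0.025Q = 15.75 + 0.125Q → Q* = 684.3333, P* = 101.2917.
With the tax, the buyer price exceeds the seller price by 49.6: (118.4 − 0.025Q) − (15.75 + 0.125Q) = 49.6 → Q' = 353.6667.
ΔQ = 684.3333 − 353.6667 = 330.6666; the wedge equals the tax, 49.6.
Welfare loss = ½ × 330.6666 × 49.6 = €8200.53.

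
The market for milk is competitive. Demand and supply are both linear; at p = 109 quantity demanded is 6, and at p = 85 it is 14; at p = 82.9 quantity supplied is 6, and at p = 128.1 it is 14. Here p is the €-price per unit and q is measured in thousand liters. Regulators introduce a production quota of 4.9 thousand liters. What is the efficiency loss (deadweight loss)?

€73.32 thousand

Demand slope = (85 − 109)/(14 − 6) = −3, so p = 127 − 3q.
Supply slope = (128.1 − 82.9)/(14 − 6) = 5.65, so p = 49 + 5.65q.
Competitive equilibrium: 127 − 3q = 49 + 5.65q → q* = 9.0173, p* = 99.948.
At q = 4.9: demand price = 127 − 3·4.9 = 112.3; supply price = 49 + 5.65·4.9 = 76.685.
Δq = 9.0173 − 4.9 = 4.1173; wedge = 112.3 − 76.685 = 35.615.
Welfare loss = ½ × 4.1173 × 35.615 = €73.32 thousand.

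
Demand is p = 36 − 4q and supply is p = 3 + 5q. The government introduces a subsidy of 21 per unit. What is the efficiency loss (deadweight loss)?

24.50

Competitive equilibrium: 36 − 4q = 3 + 5q → q* = 3.6667, p* = 21.3333.
The subsidy lowers effective supply by 21: p = 5q − 18.
New quantity: 36 − 4q = 5q − 18 → q' = 6.
Overproduction Δq = 6 − 3.6667 = 2.3333; wedge = subsidy = 21.
Deadweight loss = ½ × 2.3333 × 21 = 24.50.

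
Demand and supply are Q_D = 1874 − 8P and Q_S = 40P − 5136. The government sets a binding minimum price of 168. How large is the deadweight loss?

2314.41

In inverse form: demand P = 234.25 − 0.125Q, supply P = 128.4 + 0.025Q.
Competitive equilibrium: 234.25 − 0.125Q = 128.4 + 0.025Q → Q* = 705.6667, P* = 146.0417.
At the floor P = 168, quantity demanded = (234.25 − 168)/0.125 = 530.
Sellers' marginal cost at Q' = 530: 128.4 + 0.025·530 = 141.65.
ΔQ = 705.6667 − 530 = 175.6667; wedge = 168 − 141.65 = 26.35.
Welfare loss = ½ × 175.6667 × 26.35 = 2314.41.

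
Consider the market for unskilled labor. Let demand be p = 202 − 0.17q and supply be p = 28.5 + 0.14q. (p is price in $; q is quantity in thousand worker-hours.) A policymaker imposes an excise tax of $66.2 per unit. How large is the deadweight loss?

$7068.45 thousand

Competitive equilibrium: 202 − 0.17q = 28.5 + 0.14q → q* = 559.6774, p* = 106.8548.
With the tax, the buyer price exceeds the seller price by 66.2: (202 − 0.17q) − (28.5 + 0.14q) = 66.2 → q' = 346.129.
Δq = 559.6774 − 346.129 = 213.5484; the wedge equals the tax, 66.2.
The triangle = ½ × 213.5484 × 66.2 = $7068.45 thousand.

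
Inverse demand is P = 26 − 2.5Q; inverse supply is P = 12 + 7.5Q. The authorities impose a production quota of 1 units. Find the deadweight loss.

0.80

Competitive equilibrium: 26 − 2.5Q = 12 + 7.5Q → Q* = 1.4, P* = 22.5.
At Q = 1: demand price = 26 − 2.5·1 = 23.5; supply price = 12 + 7.5·1 = 19.5.
ΔQ = 1.4 − 1 = 0.4; wedge = 23.5 − 19.5 = 4.
Deadweight loss = ½ × 0.4 × 4 = 0.80.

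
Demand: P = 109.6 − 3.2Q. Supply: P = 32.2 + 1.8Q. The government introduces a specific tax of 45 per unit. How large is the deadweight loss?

202.50

Competitive equilibrium: 109.6 − 3.2Q = 32.2 + 1.8Q → Q* = 15.48, P* = 60.064.
With the tax, the buyer price exceeds the seller price by 45: (109.6 − 3.2Q) − (32.2 + 1.8Q) = 45 → Q' = 6.48.
ΔQ = 15.48 − 6.48 = 9; the wedge equals the tax, 45.
Welfare loss = ½ × 9 × 45 = 202.50.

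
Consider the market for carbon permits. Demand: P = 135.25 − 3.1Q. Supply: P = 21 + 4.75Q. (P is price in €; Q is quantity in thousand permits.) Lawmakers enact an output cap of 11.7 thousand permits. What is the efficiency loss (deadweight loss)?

Competitive equilibrium: 135.25 − 3.1Q = 21 + 4.75Q → Q* = 14.5541, P* = 90.1322.
At Q = 11.7: demand price = 135.25 − 3.1·11.7 = 98.98; supply price = 21 + 4.75·11.7 = 76.575.
ΔQ = 14.5541 − 11.7 = 2.8541; wedge = 98.98 − 76.575 = 22.405.
The triangle = ½ × 2.8541 × 22.405 = €31.97 thousand.

€31.97 thousand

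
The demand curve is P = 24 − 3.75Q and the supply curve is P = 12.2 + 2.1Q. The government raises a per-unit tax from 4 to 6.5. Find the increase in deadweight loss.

2.24

Competitive equilibrium: 24 − 3.75Q = 12.2 + 2.1Q → Q* = 2.0171, P* = 16.4359.
For a per-unit tax t: ΔQ = t/5.85, so DWL = ½·t·(t/5.85) = t²/11.7.
At t = 4: DWL = 1.368. At t = 6.5: DWL = 3.611.
Increase = 3.611 − 1.368 = 2.24.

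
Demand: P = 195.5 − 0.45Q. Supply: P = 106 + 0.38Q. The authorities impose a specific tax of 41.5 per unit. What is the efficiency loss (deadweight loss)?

1037.50

Competitive equilibrium: 195.5 − 0.45Q = 106 + 0.38Q → Q* = 107.8313, P* = 146.9759.
With the tax, the buyer price exceeds the seller price by 41.5: (195.5 − 0.45Q) − (106 + 0.38Q) = 41.5 → Q' = 57.8313.
ΔQ = 107.8313 − 57.8313 = 50; the wedge equals the tax, 41.5.
The triangle = ½ × 50 × 41.5 = 1037.50.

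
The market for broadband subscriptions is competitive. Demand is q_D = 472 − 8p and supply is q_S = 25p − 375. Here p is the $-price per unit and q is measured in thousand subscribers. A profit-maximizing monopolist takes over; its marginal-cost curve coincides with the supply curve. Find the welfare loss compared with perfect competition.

$1089.97 thousand

In inverse form: demand p = 59 − 0.125q, supply p = 15 + 0.04q.
Competitive equilibrium: 59 − 0.125q = 15 + 0.04q → q* = 266.6667, p* = 25.6667.
Marginal revenue: MR = 59 − 0.25q. Set MR = MC: 59 − 0.25q = 15 + 0.04q → q_m = 151.7241.
Price p_m = 59 − 0.125·151.7241 = 40.0345; MC(q_m) = 15 + 0.04·151.7241 = 21.069.
Competitive q* = 266.6667, so Δq = 114.9426; wedge = 40.0345 − 21.069 = 18.9655.
The triangle = ½ × 114.9426 × 18.9655 = $1089.97 thousand.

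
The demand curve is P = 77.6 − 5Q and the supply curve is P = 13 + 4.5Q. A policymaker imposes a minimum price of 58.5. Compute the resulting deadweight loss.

42.18

Competitive equilibrium: 77.6 − 5Q = 13 + 4.5Q → Q* = 6.8, P* = 43.6.
At the floor P = 58.5, quantity demanded = (77.6 − 58.5)/5 = 3.82.
Sellers' marginal cost at Q' = 3.82: 13 + 4.5·3.82 = 30.19.
ΔQ = 6.8 − 3.82 = 2.98; wedge = 58.5 − 30.19 = 28.31.
Deadweight loss = ½ × 2.98 × 28.31 = 42.18.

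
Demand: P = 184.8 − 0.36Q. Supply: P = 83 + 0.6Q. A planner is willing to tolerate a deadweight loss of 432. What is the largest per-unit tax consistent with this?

28.8

Competitive equilibrium: 184.8 − 0.36Q = 83 + 0.6Q → Q* = 106.0417, P* = 146.625.
A tax t gives ΔQ = t/0.96 and wedge t, so DWL = t²/1.92.
t²/1.92 = 432 → t² = 829.44 → t = 28.8.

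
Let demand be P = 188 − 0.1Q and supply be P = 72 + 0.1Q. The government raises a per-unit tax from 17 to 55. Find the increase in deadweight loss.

6840

Competitive equilibrium: 188 − 0.1Q = 72 + 0.1Q → Q* = 580, P* = 130.
For a per-unit tax t: ΔQ = t/0.2, so DWL = ½·t·(t/0.2) = t²/0.4.
At t = 17: DWL = 722.5. At t = 55: DWL = 7562.5.
Increase = 7562.5 − 722.5 = 6840.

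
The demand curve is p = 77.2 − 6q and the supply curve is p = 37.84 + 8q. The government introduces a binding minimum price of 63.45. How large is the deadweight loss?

1.89

Competitive equilibrium: 77.2 − 6q = 37.84 + 8q → q* = 2.8114, p* = 60.3314.
At the floor p = 63.45, quantity demanded = (77.2 − 63.45)/6 = 2.2917.
Sellers' marginal cost at q' = 2.2917: 37.84 + 8·2.2917 = 56.1736.
Δq = 2.8114 − 2.2917 = 0.5197; wedge = 63.45 − 56.1736 = 7.2764.
Deadweight loss = ½ × 0.5197 × 7.2764 = 1.89.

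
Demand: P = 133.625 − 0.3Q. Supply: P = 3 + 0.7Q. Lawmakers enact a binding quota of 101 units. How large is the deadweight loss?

438.82

Competitive equilibrium: 133.625 − 0.3Q = 3 + 0.7Q → Q* = 130.625, P* = 94.4375.
At Q = 101: demand price = 133.625 − 0.3·101 = 103.325; supply price = 3 + 0.7·101 = 73.7.
ΔQ = 130.625 − 101 = 29.625; wedge = 103.325 − 73.7 = 29.625.
The triangle = ½ × 29.625 × 29.625 = 438.82.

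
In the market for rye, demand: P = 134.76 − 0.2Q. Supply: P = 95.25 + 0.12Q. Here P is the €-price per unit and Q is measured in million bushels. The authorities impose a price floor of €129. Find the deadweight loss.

Competitive equilibrium: 134.76 − 0.2Q = 95.25 + 0.12Q → Q* = 123.4688, P* = 110.0663.
At the floor P = 129, quantity demanded = (134.76 − 129)/0.2 = 28.8.
Sellers' marginal cost at Q' = 28.8: 95.25 + 0.12·28.8 = 98.706.
ΔQ = 123.4688 − 28.8 = 94.6688; wedge = 129 − 98.706 = 30.294.
DWL = ½ × 94.6688 × 30.294 = €1433.95 million.

€1433.95 million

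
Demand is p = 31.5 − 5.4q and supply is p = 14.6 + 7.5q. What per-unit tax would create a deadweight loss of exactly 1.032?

5.16

Competitive equilibrium: 31.5 − 5.4q = 14.6 + 7.5q → q* = 1.3101, p* = 24.4256.
A tax t gives Δq = t/12.9 and wedge t, so DWL = t²/25.8.
t²/25.8 = 1.032 → t² = 26.6256 → t = 5.16.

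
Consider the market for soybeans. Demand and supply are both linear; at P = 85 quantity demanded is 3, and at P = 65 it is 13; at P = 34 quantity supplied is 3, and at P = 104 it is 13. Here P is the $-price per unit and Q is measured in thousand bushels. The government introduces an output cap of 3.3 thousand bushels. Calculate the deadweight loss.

$129.605 thousand

Demand slope = (65 − 85)/(13 − 3) = −2, so P = 91 − 2Q.
Supply slope = (104 − 34)/(13 − 3) = 7, so P = 13 + 7Q.
Competitive equilibrium: 91 − 2Q = 13 + 7Q → Q* = 8.66667, P* = 73.66667.
At Q = 3.3: demand price = 91 − 2·3.3 = 84.4; supply price = 13 + 7·3.3 = 36.1.
ΔQ = 8.66667 − 3.3 = 5.36667; wedge = 84.4 − 36.1 = 48.3.
DWL = ½ × 5.36667 × 48.3 = $129.605 thousand.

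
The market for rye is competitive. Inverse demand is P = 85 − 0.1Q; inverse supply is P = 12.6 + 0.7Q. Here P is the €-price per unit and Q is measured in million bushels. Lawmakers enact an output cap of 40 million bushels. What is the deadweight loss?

Competitive equilibrium: 85 − 0.1Q = 12.6 + 0.7Q → Q* = 90.5, P* = 75.95.
At Q = 40: demand price = 85 − 0.1·40 = 81; supply price = 12.6 + 0.7·40 = 40.6.
ΔQ = 90.5 − 40 = 50.5; wedge = 81 − 40.6 = 40.4.
Deadweight loss = ½ × 50.5 × 40.4 = €1020.10 million.

€1020.10 million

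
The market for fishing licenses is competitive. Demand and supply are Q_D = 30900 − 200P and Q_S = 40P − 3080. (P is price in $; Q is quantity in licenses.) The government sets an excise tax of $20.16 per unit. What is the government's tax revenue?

$38532.48

In inverse form: demand P = 154.5 − 0.005Q, supply P = 77 + 0.025Q.
Competitive equilibrium: 154.5 − 0.005Q = 77 + 0.025Q → Q* = 2583.3333, P* = 141.5833.
With the tax, the buyer price exceeds the seller price by 20.16: (154.5 − 0.005Q) − (77 + 0.025Q) = 20.16 → Q' = 1911.3333.
Tax revenue = 20.16 × 1911.3333 = $38532.48.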